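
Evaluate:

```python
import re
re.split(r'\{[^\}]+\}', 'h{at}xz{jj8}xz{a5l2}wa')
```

Matches to split on: at [1:5] → '{at}'; at [7:12] → '{jj8}'; at [14:20] → '{a5l2}'.
The string is cut at each match, leaving 4 pieces.

['h', 'xz', 'xz', 'wa']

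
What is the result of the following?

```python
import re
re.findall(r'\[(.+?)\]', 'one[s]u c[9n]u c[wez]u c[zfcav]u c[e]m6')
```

['s', '9n', 'wez', 'zfcav', 'e']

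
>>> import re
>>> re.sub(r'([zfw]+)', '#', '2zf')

Pattern: one or more of one of [zfw] (captured).
Matches: at [1:3] → 'zf'.
Each match is replaced by '#'.

'2#'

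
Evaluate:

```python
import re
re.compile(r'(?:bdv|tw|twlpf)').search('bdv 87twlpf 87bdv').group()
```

'bdv'

Unlike `match`, `search` isn't anchored — it looks for the pattern anywhere in the string.
The match spans [0:3] → 'bdv'.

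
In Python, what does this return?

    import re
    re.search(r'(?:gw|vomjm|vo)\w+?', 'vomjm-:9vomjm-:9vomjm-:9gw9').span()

(0, 3)

The match spans [0:3] → 'vom'.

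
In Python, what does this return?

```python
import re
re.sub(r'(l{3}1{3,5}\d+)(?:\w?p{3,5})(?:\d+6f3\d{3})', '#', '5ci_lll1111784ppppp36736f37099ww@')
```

Pattern: exactly 3 of a literal 'l', then 3 to 5 of the literal '1', then one or more of a digit (captured); then optionally a word character, then 3 to 5 of a literal 'p' (non-capturing group); then one or more of a digit, then the literal '6f3', then exactly 3 of a digit (non-capturing group).
Each match is replaced by '#'.

'5ci_#9ww@'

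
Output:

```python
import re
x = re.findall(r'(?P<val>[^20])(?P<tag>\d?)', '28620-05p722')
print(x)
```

This matches any character except [20] (captured as 'val'); then optionally a digit (captured as 'tag').
Walking the string: at [1:3] match '86', groups = ('8', '6'); at [5:7] match '-0', groups = ('-', '0'); at [7:8] match '5', groups = ('5', ''); at [8:10] match 'p7', groups = ('p', '7').
`findall` packs the 2 group values into a tuple for every match.

[('8', '6'), ('-', '0'), ('5', ''), ('p', '7')]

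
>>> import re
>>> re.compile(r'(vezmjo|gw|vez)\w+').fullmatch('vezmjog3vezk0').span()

(0, 13)

`re.fullmatch` is like wrapping the pattern in `^…$` (in single-line mode).
The match spans [0:13] → 'vezmjog3vezk0'.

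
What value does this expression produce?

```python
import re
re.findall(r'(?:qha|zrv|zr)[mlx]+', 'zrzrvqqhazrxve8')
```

['zrx']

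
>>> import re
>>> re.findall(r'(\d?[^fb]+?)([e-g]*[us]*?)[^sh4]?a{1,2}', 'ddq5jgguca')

[('ddq5j', 'ggu')]

Pattern: optionally a digit, then one or more of any character except [fb] (lazy) (captured); then zero or more of a character in [e-g], then zero or more of one of [us] (lazy) (captured); then optionally any character except [sh4], then 1 to 2 of the literal 'a'.
Scanning left to right: at [0:10] match 'ddq5jgguca', groups = ('ddq5j', 'ggu').
With 2 capturing groups, `findall` returns a 2-tuple per match.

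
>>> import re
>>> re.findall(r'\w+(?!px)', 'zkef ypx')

Because the assertion is negative and zero-width, positions next to the forbidden text are skipped.
Since nothing is captured, `findall` lists the 2 matched substrings directly.

['zkef', 'ypx']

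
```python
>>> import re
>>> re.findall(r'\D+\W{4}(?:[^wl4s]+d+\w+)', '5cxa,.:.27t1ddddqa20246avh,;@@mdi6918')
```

['cxa,.:.27t1ddddqa20246avh']

The pattern matches one or more of a non-digit, then exactly 4 of a non-word character; then one or more of any character except [wl4s], then one or more of the literal 'd', then one or more of a word character (non-capturing group).
Matches: at [1:26] → 'cxa,.:.27t1ddddqa20246avh'.
Since nothing is captured, `findall` lists the 1 matched substring directly.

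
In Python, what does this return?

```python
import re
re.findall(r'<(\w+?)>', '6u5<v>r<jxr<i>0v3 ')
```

['v', 'i']

Because there's exactly one group, `findall` drops the full match and keeps group 1 from each hit.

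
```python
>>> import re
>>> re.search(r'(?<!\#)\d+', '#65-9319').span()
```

Because the assertion is negative and zero-width, positions next to the forbidden text are skipped.
The match spans [2:3] → '5'.

(2, 3)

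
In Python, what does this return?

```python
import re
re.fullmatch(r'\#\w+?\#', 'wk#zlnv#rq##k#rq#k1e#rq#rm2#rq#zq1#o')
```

For `fullmatch`, every character of the input must be accounted for by the pattern.
Here there's no way to consume every character, so the call returns None.

None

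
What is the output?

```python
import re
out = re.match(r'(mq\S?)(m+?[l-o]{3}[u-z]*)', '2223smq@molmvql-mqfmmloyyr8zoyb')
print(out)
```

The pattern matches the literal 'mq', then optionally a non-whitespace character (captured); then one or more of the literal 'm' (lazy), then exactly 3 of a character in [l-o], then zero or more of a character in [u-z] (captured).
With `match`, the pattern is implicitly anchored at the beginning.
Here the pattern fails at index 0, so the call returns None.

None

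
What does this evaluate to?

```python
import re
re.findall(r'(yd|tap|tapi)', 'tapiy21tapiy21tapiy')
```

The regex engine tests alternatives in the order written; an earlier branch that matches wins even if a later one would match more.
Matches: at [0:3] match 'tap', group 1 = 'tap'; at [7:10] match 'tap', group 1 = 'tap'; at [14:17] match 'tap', group 1 = 'tap'.
`findall` collects group 1 from each match (3 total).

['tap', 'tap', 'tap']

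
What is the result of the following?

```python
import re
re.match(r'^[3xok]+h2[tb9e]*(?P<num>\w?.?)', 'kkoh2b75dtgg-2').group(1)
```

Pattern: anchored at the start of the string; then one or more of one of [3xok], then the literal 'h2', then zero or more of one of [tb9e]; then optionally a word character, then optionally any character (captured as 'num').
With `match`, the pattern is implicitly anchored at the beginning.
The match spans [0:8] → 'kkoh2b75'.
Captured: group 1 = '75'.

'75'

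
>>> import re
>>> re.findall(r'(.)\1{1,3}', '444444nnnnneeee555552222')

['4', '4', 'n', 'e', '5', '2']

After group 1 captures some text, `\1` only succeeds where that same text appears again.
`findall` collects group 1 from each match (6 total).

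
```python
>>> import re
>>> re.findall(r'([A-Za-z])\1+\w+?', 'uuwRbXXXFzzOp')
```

['u', 'X', 'z']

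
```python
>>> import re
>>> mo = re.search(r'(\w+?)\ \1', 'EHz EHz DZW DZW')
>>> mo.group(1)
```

'EHz'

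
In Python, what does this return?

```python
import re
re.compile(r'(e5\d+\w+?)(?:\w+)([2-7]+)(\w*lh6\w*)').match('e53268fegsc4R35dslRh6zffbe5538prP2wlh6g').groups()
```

('e53268f', '2', 'wlh6g')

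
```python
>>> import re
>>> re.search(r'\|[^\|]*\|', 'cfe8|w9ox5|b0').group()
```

'|w9ox5|'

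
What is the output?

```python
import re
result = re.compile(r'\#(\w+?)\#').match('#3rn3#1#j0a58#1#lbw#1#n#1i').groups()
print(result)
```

`re.match` won't scan ahead — the pattern has to work from the very first character.
The match spans [0:6] → '#3rn3#'.
Captured: group 1 = '3rn3'.

('3rn3',)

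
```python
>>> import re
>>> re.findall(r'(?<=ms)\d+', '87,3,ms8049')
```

Because the assertion is zero-width, the text it checks is not consumed and won't appear in the result.
No capturing groups, so `findall` returns the 1 full match string.

['8049']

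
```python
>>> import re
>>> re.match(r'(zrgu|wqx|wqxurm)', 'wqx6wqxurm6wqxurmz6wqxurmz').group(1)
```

'wqx'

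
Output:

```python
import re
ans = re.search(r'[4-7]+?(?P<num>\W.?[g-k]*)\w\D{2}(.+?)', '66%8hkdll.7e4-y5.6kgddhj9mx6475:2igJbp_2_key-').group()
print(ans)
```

66%8hkdll.

The pattern matches one or more of a character in [4-7] (lazy); then a non-word character, then optionally any character, then zero or more of a character in [g-k] (captured as 'num'); then a word character, then exactly 2 of a non-digit; then one or more of any character (lazy) (captured).
`search` walks the string left to right and returns the first match it finds.
The match spans [0:10] → '66%8hkdll.'.
Captured: group 1 = '%8hk', group 2 = '.'.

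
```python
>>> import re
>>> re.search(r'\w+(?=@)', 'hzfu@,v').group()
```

The `(?=…)`/`(?<=…)` assertion just peeks at neighbouring text; it doesn't advance the match position.
The match spans [0:4] → 'hzfu'.

'hzfu'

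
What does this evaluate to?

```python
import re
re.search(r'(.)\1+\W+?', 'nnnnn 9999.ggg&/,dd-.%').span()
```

(0, 6)

After group 1 captures some text, `\1` only succeeds where that same text appears again.
`re.search` scans for the first position where the pattern succeeds.
The match spans [0:6] → 'nnnnn '.
Captured: group 1 = 'n'.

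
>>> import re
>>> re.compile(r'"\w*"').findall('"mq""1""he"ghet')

['"mq"', '"1"', '"he"']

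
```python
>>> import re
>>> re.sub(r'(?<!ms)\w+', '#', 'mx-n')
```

'#-#'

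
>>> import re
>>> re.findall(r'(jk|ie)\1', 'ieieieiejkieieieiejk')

['ie', 'ie', 'ie', 'ie']

`\1` has to match the exact text group 1 already captured.
Walking the string: at [0:4] match 'ieie', group 1 = 'ie'; at [4:8] match 'ieie', group 1 = 'ie'; at [10:14] match 'ieie', group 1 = 'ie'; at [14:18] match 'ieie', group 1 = 'ie'.
With a single group, `findall` returns only what that group captured — 4 items.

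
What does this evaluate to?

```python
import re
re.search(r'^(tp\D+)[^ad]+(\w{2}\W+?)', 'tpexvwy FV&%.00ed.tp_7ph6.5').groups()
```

('tpexvwy FV&%.', 'ed.')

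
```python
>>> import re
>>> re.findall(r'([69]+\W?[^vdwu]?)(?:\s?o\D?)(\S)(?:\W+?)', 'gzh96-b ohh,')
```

This matches one or more of one of [69], then optionally a non-word character, then optionally any character except [vdwu] (captured); then optionally whitespace, then the literal 'o', then optionally a non-digit (non-capturing group); then a non-whitespace character (captured); then one or more of a non-word character (lazy) (non-capturing group).
2 groups means the one result is a tuple of 2 captured strings — 1 here.

[('96-b', 'h')]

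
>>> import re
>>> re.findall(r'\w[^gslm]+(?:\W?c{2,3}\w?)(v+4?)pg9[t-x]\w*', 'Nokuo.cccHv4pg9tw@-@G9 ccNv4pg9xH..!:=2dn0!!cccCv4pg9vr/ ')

['v4', 'v4', 'v4']

The pattern matches a word character, then one or more of any character except [gslm]; then optionally a non-word character, then 2 to 3 of a literal 'c', then optionally a word character (non-capturing group); then one or more of a literal 'v', then optionally a literal '4' (captured); then the literal 'pg9', then a character in [t-x]; then zero or more of a word character.
One capturing group, so `findall` returns just the captured substring from each match — 3 in all.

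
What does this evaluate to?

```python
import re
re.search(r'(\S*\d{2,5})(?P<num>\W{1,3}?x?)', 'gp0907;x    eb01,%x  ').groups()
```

The match spans [0:8] → 'gp0907;x'.
Captured: group 1 = 'gp0907', group 2 = ';x'.

('gp0907', ';x')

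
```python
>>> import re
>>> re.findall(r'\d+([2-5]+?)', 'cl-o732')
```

The pattern matches one or more of a digit; then one or more of a character in [2-5] (lazy) (captured).
Matches: at [4:7] match '732', group 1 = '2'.
One capturing group, so `findall` returns just the captured substring from the one match — 1 in all.

['2']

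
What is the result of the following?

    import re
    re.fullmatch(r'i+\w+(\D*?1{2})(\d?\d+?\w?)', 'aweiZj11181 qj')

None

This matches one or more of a literal 'i'; then one or more of a word character; then zero or more of a non-digit (lazy), then exactly 2 of the literal '1' (captured); then optionally a digit, then one or more of a digit (lazy), then optionally a word character (captured).
`re.fullmatch` is like wrapping the pattern in `^…$` (in single-line mode).
Here the string isn't matched end-to-end, so the call returns None.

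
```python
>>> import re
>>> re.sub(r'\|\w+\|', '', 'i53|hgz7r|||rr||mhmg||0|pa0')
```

Matches: at [3:10] → '|hgz7r|'; at [11:15] → '|rr|'; at [15:21] → '|mhmg|'; at [21:24] → '|0|'.
`sub` substitutes '' at each match site.

'i53|pa0'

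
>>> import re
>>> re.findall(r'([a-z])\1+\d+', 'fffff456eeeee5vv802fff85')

A backreference is literal: `\1` must see the identical characters the first group matched.
Because there's exactly one group, `findall` drops the full match and keeps group 1 from each hit.

['f', 'e', 'v', 'f']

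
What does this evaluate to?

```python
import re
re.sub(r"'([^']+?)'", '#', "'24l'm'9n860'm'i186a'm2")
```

'#m#m#m2'

`sub` substitutes '#' at each match site.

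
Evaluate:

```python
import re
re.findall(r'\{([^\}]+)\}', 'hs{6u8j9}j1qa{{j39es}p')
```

Walking the string: at [2:9] match '{6u8j9}', group 1 = '6u8j9'; at [13:21] match '{{j39es}', group 1 = '{j39es'.
With a single group, `findall` returns only what that group captured — 2 items.

['6u8j9', '{j39es']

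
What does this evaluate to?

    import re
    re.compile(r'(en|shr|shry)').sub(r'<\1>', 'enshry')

'<en><shr>y'

`|` is ordered: at each position the engine commits to the first alternative that works.
`\1` in the replacement pulls in group 1's text for each match.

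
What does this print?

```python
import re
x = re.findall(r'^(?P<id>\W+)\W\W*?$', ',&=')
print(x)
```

[',&']

This matches anchored at the start of the string; then one or more of a non-word character (captured as 'id'); then a non-word character, then zero or more of a non-word character (lazy); then anchored at the end.
Because there's exactly one group, `findall` drops the full match and keeps group 1 from the one hit.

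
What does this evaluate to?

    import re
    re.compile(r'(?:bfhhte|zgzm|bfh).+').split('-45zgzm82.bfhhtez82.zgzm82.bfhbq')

['-45', '']

Matches to split on: at [3:32] → 'zgzm82.bfhhtez82.zgzm82.bfhbq'.
Splitting on the pattern gives 2 pieces.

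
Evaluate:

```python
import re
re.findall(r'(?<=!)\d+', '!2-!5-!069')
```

['2', '5', '069']

The positive lookaround only admits positions where the adjacent text matches; those characters stay outside the span.
Walking the string: at [1:2] → '2'; at [4:5] → '5'; at [7:10] → '069'.
Since nothing is captured, `findall` lists the 3 matched substrings directly.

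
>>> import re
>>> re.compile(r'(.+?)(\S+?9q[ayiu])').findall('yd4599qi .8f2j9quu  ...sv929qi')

[('y', 'd4599qi'), (' ', '.8f2j9qu'), ('u  ', '...sv929qi')]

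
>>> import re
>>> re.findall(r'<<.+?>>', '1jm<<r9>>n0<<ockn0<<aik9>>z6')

A `+?`/`*?`/`{m,n}?` starts at its minimum and grows only as far as needed for what follows to match.
Since nothing is captured, `findall` lists the 2 matched substrings directly.

['<<r9>>', '<<ockn0<<aik9>>']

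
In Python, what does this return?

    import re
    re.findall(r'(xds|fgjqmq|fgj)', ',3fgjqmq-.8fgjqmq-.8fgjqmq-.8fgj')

Alternation isn't longest-match — the leftmost alternative that fits at this position is chosen.
One capturing group, so `findall` returns just the captured substring from each match — 4 in all.

['fgjqmq', 'fgjqmq', 'fgjqmq', 'fgj']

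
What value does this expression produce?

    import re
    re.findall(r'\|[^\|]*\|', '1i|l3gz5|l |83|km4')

['|l3gz5|', '|83|']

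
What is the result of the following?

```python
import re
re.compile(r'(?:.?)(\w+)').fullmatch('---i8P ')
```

None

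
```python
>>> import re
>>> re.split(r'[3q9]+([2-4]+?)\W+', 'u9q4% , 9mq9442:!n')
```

['u', '4', '9m', '442', 'n']

Pattern: one or more of one of [3q9]; then one or more of a character in [2-4] (lazy) (captured); then one or more of a non-word character.
Matches to split on: at [1:8] → '9q4% , '; at [10:17] → 'q9442:!'.
Because the pattern has a capturing group, `split` also inserts each captured text between the pieces.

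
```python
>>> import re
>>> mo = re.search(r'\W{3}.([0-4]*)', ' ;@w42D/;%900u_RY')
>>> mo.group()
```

' ;@w42'

The pattern matches exactly 3 of a non-word character, then any character; then zero or more of a character in [0-4] (captured).
Unlike `match`, `search` isn't anchored — it looks for the pattern anywhere in the string.
The match spans [0:6] → ' ;@w42'.
Captured: group 1 = '42'.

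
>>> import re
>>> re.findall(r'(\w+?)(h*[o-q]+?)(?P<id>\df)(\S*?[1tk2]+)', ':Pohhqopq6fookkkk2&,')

[('Po', 'hhqopq', '6f', 'ookkkk2')]

The `?` after the quantifier makes it lazy — it takes as little as possible before letting the rest of the pattern try.
With 4 capturing groups, `findall` returns a 4-tuple per match.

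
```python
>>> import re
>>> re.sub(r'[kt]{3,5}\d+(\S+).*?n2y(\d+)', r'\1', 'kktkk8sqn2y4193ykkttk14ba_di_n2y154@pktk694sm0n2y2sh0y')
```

'sqn2y4193ykkttk14ba_di_n2y154@pktk694sm0sh0y'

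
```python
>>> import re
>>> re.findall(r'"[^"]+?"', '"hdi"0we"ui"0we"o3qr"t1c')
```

['"hdi"', '"ui"', '"o3qr"']

Since nothing is captured, `findall` lists the 3 matched substrings directly.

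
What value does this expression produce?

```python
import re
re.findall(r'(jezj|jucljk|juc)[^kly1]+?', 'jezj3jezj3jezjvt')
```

One capturing group, so `findall` returns just the captured substring from each match — 3 in all.

['jezj', 'jezj', 'jezj']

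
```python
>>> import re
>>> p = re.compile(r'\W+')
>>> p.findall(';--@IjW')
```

No capturing groups, so `findall` returns the 1 full match string.

[';--@']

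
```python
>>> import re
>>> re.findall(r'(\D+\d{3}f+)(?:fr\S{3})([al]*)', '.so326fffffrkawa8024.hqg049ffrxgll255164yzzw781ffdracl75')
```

Pattern: one or more of a non-digit, then exactly 3 of a digit, then one or more of a literal 'f' (captured); then the literal 'fr', then exactly 3 of a non-whitespace character (non-capturing group); then zero or more of one of [al] (captured).
Scanning left to right: at [0:16] match '.so326fffffrkawa', groups = ('.so326ffff', 'a'); at [20:34] match '.hqg049ffrxgll', groups = ('.hqg049f', 'l').
2 groups means each result is a tuple of 2 captured strings — 2 here.

[('.so326ffff', 'a'), ('.hqg049f', 'l')]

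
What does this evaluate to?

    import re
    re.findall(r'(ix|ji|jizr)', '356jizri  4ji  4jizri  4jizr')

['ji', 'ji', 'ji', 'ji']

Alternation tries branches left to right and keeps the first one that lets the overall match succeed at that position.
One capturing group, so `findall` returns just the captured substring from each match — 4 in all.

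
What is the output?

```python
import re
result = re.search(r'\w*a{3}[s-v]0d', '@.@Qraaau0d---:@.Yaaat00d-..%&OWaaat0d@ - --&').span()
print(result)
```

(3, 11)

Pattern: zero or more of a word character, then exactly 3 of the literal 'a'; then a character in [s-v], then the literal '0d'.
Unlike `match`, `search` isn't anchored — it looks for the pattern anywhere in the string.
The match spans [3:11] → 'Qraaau0d'.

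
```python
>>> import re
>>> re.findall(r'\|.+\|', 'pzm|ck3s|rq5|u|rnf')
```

Matches: at [3:15] → '|ck3s|rq5|u|'.
With no groups in the pattern, `findall` gives back each whole match — 1 here.

['|ck3s|rq5|u|']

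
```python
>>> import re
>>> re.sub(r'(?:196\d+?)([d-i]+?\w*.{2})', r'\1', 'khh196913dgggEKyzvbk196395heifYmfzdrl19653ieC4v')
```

'khhdgggEKyzvbk196395heifYmfzdrl19653ieC4v'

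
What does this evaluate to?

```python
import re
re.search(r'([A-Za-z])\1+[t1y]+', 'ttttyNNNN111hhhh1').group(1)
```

't'

The backreference `\1` re-matches whatever the first group consumed, character for character.
Unlike `match`, `search` isn't anchored — it looks for the pattern anywhere in the string.
The match spans [0:5] → 'tttty'.
Captured: group 1 = 't'.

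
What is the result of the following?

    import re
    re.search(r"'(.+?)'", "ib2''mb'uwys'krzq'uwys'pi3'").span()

(3, 8)

The match spans [3:8] → "''mb'".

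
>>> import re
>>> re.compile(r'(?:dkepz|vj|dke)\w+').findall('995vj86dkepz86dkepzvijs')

['vj86dkepz86dkepzvijs']

`findall` yields the raw match text (1 of them) because the pattern has no groups.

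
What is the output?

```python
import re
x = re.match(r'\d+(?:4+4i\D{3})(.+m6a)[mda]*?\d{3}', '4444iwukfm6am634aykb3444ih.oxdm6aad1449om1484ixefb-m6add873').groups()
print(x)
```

('fm6am634aykb3444ih.oxdm6aad1449om1484ixefb-m6a',)

The match spans [0:59] → '4444iwukfm6am634aykb3444ih.oxdm6aad1449om1484ixefb-m6add873'.
Captured: group 1 = 'fm6am634aykb3444ih.oxdm6aad1449om1484ixefb-m6a'.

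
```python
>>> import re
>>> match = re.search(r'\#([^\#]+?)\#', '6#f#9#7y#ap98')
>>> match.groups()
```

Unlike `match`, `search` isn't anchored — it looks for the pattern anywhere in the string.
The match spans [1:4] → '#f#'.
Captured: group 1 = 'f'.

('f',)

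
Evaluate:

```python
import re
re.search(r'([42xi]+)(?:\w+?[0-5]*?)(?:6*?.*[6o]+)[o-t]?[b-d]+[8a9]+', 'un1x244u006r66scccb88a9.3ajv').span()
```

(3, 23)

The pattern matches one or more of one of [42xi] (captured); then one or more of a word character (lazy), then zero or more of a character in [0-5] (lazy) (non-capturing group); then zero or more of a literal '6' (lazy), then zero or more of any character, then one or more of one of [6o] (non-capturing group); then optionally a character in [o-t], then one or more of a character in [b-d], then one or more of one of [8a9].
The match spans [3:23] → 'x244u006r66scccb88a9'.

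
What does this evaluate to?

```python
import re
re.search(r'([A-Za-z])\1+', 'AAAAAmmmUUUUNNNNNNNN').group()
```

After group 1 captures some text, `\1` only succeeds where that same text appears again.
`re.search` scans for the first position where the pattern succeeds.
The match spans [0:5] → 'AAAAA'.
Captured: group 1 = 'A'.

'AAAAA'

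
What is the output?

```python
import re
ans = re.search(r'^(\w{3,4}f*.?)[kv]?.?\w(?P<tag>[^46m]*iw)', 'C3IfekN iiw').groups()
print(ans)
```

('C3Ife', ' iiw')

The match spans [0:11] → 'C3IfekN iiw'.
Captured: group 1 = 'C3Ife', group 2 = ' iiw'.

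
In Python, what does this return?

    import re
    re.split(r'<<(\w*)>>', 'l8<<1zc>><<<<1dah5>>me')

['l8', '1zc', '<<', '1dah5', 'me']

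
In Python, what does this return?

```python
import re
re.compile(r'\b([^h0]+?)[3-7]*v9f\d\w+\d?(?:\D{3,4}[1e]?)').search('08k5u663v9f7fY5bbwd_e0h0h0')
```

The pattern matches a word boundary (`\b`, zero-width); then one or more of any character except [h0] (lazy) (captured); then zero or more of a character in [3-7], then the literal 'v9f'; then a digit, then one or more of a word character, then optionally a digit; then 3 to 4 of a non-digit, then optionally one of [1e] (non-capturing group).
Here the pattern never matches, so the call returns None.

None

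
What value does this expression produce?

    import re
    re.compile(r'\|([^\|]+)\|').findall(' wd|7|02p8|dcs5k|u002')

Scanning left to right: at [3:6] match '|7|', group 1 = '7'; at [10:17] match '|dcs5k|', group 1 = 'dcs5k'.
One capturing group, so `findall` returns just the captured substring from each match — 2 in all.

['7', 'dcs5k']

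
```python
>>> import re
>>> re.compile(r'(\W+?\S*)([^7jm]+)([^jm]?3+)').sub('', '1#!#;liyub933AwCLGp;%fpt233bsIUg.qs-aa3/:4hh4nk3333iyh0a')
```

Pattern: one or more of a non-word character (lazy), then zero or more of a non-whitespace character (captured); then one or more of any character except [7jm] (captured); then optionally any character except [jm], then one or more of a literal '3' (captured).
Matches: at [1:51] → '#!#;liyub933AwCLGp;%fpt233bsIUg.qs-aa3/:4hh4nk3333'.
Every occurrence is swapped for ''.

'1iyh0a'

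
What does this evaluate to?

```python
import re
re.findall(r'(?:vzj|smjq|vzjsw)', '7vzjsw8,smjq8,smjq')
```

`|` is ordered: at each position the engine commits to the first alternative that works.
Matches: at [1:4] → 'vzj'; at [8:12] → 'smjq'; at [14:18] → 'smjq'.
With no groups in the pattern, `findall` gives back each whole match — 3 here.

['vzj', 'smjq', 'smjq']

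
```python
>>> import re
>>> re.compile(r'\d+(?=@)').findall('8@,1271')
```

The positive lookaround only admits positions where the adjacent text matches; those characters stay outside the span.
Since nothing is captured, `findall` lists the 1 matched substring directly.

['8']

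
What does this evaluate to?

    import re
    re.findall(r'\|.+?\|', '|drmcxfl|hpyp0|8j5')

['|drmcxfl|']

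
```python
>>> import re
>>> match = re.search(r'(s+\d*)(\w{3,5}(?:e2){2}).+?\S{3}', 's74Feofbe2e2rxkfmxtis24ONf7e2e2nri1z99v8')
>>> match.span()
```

A `+?`/`*?`/`{m,n}?` starts at its minimum and grows only as far as needed for what follows to match.
The match spans [0:16] → 's74Feofbe2e2rxkf'.

(0, 16)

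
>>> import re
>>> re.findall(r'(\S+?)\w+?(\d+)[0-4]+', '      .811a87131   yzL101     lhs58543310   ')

Pattern: one or more of a non-whitespace character (lazy) (captured); then one or more of a word character (lazy); then one or more of a digit (captured); then one or more of a character in [0-4].
Because the quantifier is non-greedy, it stops expanding at the earliest point where the rest of the pattern can succeed.
Walking the string: at [6:10] match '.811', groups = ('.', '1'); at [10:16] match 'a87131', groups = ('a', '713'); at [19:25] match 'yzL101', groups = ('y', '10'); at [30:41] match 'lhs58543310', groups = ('l', '5854331').
`findall` packs the 2 group values into a tuple for every match.

[('.', '1'), ('a', '713'), ('y', '10'), ('l', '5854331')]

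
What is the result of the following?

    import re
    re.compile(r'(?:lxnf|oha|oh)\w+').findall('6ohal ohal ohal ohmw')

['ohal', 'ohal', 'ohal', 'ohmw']

Matches: at [1:5] → 'ohal'; at [6:10] → 'ohal'; at [11:15] → 'ohal'; at [16:20] → 'ohmw'.
No capturing groups, so `findall` returns the 4 full match strings.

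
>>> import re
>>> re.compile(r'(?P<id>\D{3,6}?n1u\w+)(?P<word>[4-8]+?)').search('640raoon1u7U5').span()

The match spans [3:13] → 'raoon1u7U5'.

(3, 13)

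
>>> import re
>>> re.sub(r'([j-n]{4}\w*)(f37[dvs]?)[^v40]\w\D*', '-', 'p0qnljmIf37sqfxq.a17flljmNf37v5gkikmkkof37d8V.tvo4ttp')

This matches exactly 4 of a character in [j-n], then zero or more of a word character (captured); then the literal 'f3', then the literal '7', then optionally one of [dvs] (captured); then any character except [v40], then a word character, then zero or more of a non-digit.
Matches: at [3:18] → 'nljmIf37sqfxq.a'; at [21:49] → 'lljmNf37v5gkikmkkof37d8V.tvo'.
Each match is replaced by '-'.

'p0q-17f-4ttp'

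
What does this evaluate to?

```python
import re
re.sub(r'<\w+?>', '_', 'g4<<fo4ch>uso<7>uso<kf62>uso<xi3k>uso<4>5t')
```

'g4<_uso_uso_uso_uso_5t'

Matches: at [3:10] → '<fo4ch>'; at [13:16] → '<7>'; at [19:25] → '<kf62>'; at [28:34] → '<xi3k>'; at [37:40] → '<4>'.
Every occurrence is swapped for '_'.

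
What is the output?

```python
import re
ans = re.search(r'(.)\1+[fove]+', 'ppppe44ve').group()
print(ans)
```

ppppe

After group 1 captures some text, `\1` only succeeds where that same text appears again.
`search` walks the string left to right and returns the first match it finds.
The match spans [0:5] → 'ppppe'.
Captured: group 1 = 'p'.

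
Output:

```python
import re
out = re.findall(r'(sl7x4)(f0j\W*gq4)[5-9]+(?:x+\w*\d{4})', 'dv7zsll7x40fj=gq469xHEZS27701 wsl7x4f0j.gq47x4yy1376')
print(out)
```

Pattern: the literal 'sl', then the literal '7x4' (captured); then the literal 'f0j', then zero or more of a non-word character, then the literal 'gq4' (captured); then one or more of a character in [5-9]; then one or more of a literal 'x', then zero or more of a word character, then exactly 4 of a digit (non-capturing group).
Scanning left to right: at [31:52] match 'sl7x4f0j.gq47x4yy1376', groups = ('sl7x4', 'f0j.gq4').
2 groups means the one result is a tuple of 2 captured strings — 1 here.

[('sl7x4', 'f0j.gq4')]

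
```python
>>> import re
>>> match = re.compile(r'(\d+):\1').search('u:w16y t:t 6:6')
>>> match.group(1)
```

The match spans [11:14] → '6:6'.
Captured: group 1 = '6'.

'6'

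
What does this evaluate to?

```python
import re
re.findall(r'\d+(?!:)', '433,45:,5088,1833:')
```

['433', '4', '5088', '183']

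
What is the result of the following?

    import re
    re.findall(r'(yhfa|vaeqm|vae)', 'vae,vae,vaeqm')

Branches in `(...|...)` are attempted left-to-right; the first branch that allows the whole pattern to succeed is taken.
With a single group, `findall` returns only what that group captured — 3 items.

['vae', 'vae', 'vaeqm']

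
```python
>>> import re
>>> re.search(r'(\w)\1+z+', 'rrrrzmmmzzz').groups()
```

The backreference `\1` re-matches whatever the first group consumed, character for character.
`re.search` tries every starting position until one works.
The match spans [0:5] → 'rrrrz'.
Captured: group 1 = 'r'.

('r',)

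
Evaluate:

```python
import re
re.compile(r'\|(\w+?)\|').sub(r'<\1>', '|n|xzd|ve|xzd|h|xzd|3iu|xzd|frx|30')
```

'<n>xzd<ve>xzd<h>xzd<3iu>xzd<frx>30'

Matches: at [0:3] → '|n|'; at [6:10] → '|ve|'; at [13:16] → '|h|'; at [19:24] → '|3iu|'; at [27:32] → '|frx|'.
The replacement refers to a captured group, so each match is rewritten using its own captured text.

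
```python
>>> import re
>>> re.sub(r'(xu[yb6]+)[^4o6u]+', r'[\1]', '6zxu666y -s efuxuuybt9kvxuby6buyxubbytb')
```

'6z[xu666y]uxuuybt9kv[xuby6]uy[xubby]'

The pattern matches the literal 'xu', then one or more of one of [yb6] (captured); then one or more of any character except [4o6u].
Each match is replaced using the text its own group 1 captured.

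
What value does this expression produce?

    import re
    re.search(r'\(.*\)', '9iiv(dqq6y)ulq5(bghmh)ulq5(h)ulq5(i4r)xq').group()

'(dqq6y)ulq5(bghmh)ulq5(h)ulq5(i4r)'

Unlike `match`, `search` isn't anchored — it looks for the pattern anywhere in the string.
The match spans [4:38] → '(dqq6y)ulq5(bghmh)ulq5(h)ulq5(i4r)'.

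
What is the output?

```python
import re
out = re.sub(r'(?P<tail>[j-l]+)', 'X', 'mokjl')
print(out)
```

moX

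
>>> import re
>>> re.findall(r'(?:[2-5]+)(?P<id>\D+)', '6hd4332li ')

The pattern matches one or more of a character in [2-5] (non-capturing group); then one or more of a non-digit (captured as 'id').
Matches: at [3:10] match '4332li ', group 1 = 'li '.
One capturing group, so `findall` returns just the captured substring from the one match — 1 in all.

['li ']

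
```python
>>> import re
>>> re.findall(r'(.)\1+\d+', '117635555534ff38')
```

['1', 'f']

`\1` has to match the exact text group 1 already captured.
Walking the string: at [0:12] match '117635555534', group 1 = '1'; at [12:16] match 'ff38', group 1 = 'f'.
One capturing group, so `findall` returns just the captured substring from each match — 2 in all.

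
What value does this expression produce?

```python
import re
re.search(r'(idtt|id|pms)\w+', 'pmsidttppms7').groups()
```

`search` walks the string left to right and returns the first match it finds.
The match spans [0:12] → 'pmsidttppms7'.
Captured: group 1 = 'pms'.

('pms',)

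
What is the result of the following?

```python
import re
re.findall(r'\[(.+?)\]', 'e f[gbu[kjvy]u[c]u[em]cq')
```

['gbu[kjvy', 'c', 'em']

With a single group, `findall` returns only what that group captured — 3 items.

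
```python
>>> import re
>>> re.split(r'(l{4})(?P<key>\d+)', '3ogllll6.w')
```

['3og', 'llll', '6', '.w']

The pattern matches exactly 4 of a literal 'l' (captured); then one or more of a digit (captured as 'key').
The group in the pattern means `split` returns the separators' captures alongside the pieces.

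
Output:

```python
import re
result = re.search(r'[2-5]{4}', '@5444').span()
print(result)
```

(1, 5)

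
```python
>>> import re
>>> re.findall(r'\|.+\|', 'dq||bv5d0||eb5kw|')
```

Scanning left to right: at [2:17] → '||bv5d0||eb5kw|'.
Since nothing is captured, `findall` lists the 1 matched substring directly.

['||bv5d0||eb5kw|']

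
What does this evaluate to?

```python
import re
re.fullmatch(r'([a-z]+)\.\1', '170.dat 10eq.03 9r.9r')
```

None

After group 1 captures some text, `\1` only succeeds where that same text appears again.
For `fullmatch`, every character of the input must be accounted for by the pattern.
Here the pattern can't cover the whole string, so the call returns None.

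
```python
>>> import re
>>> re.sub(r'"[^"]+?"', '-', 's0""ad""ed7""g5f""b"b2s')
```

's0"----b2s'

`sub` substitutes '-' at each match site.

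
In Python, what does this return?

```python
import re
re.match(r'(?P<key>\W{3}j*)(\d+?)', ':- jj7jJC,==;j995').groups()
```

(':- jj', '7')

This matches exactly 3 of a non-word character, then zero or more of the literal 'j' (captured as 'key'); then one or more of a digit (lazy) (captured).
`re.match` won't scan ahead — the pattern has to work from the very first character.
The match spans [0:6] → ':- jj7'.
Captured: group 1 = ':- jj', group 2 = '7'.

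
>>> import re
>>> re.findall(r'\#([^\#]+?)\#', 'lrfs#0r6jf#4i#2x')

['0r6jf']

Because there's exactly one group, `findall` drops the full match and keeps group 1 from the one hit.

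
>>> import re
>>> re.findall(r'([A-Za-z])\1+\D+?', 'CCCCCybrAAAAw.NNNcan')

The backreference `\1` re-matches whatever the first group consumed, character for character.
Walking the string: at [0:6] match 'CCCCCy', group 1 = 'C'; at [8:13] match 'AAAAw', group 1 = 'A'; at [14:18] match 'NNNc', group 1 = 'N'.
One capturing group, so `findall` returns just the captured substring from each match — 3 in all.

['C', 'A', 'N']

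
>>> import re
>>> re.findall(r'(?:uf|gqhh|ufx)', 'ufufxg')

The regex engine tests alternatives in the order written; an earlier branch that matches wins even if a later one would match more.
`findall` yields the raw match text (2 of them) because the pattern has no groups.

['uf', 'uf']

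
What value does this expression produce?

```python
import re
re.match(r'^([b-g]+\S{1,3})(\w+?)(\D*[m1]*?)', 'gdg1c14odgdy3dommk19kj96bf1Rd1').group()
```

Pattern: anchored at the start of the string; then one or more of a character in [b-g], then 1 to 3 of a non-whitespace character (captured); then one or more of a word character (lazy) (captured); then zero or more of a non-digit, then zero or more of one of [m1] (lazy) (captured).
With `match`, the pattern is implicitly anchored at the beginning.
The match spans [0:12] → 'gdg1c14odgdy'.
Captured: group 1 = 'gdg1c1', group 2 = '4', group 3 = 'odgdy'.

'gdg1c14odgdy'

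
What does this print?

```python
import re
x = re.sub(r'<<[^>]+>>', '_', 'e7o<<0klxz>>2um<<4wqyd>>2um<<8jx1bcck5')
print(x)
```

e7o_2um_2um<<8jx1bcck5

Matches: at [3:12] → '<<0klxz>>'; at [15:24] → '<<4wqyd>>'.
Each match is replaced by '_'.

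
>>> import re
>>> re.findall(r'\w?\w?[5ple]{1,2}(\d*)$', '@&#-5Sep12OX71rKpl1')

['1']

The pattern matches optionally a word character, then optionally a word character, then 1 to 2 of one of [5ple]; then zero or more of a digit (captured); then anchored at the end.
Walking the string: at [14:19] match 'rKpl1', group 1 = '1'.
One capturing group, so `findall` returns just the captured substring from the one match — 1 in all.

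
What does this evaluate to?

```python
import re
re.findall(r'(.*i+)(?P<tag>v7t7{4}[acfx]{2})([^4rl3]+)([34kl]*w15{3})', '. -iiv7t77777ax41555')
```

This matches zero or more of any character, then one or more of the literal 'i' (captured); then the literal 'v7t', then exactly 4 of a literal '7', then exactly 2 of one of [acfx] (captured as 'tag'); then one or more of any character except [4rl3] (captured); then zero or more of one of [34kl], then the literal 'w1', then exactly 3 of the literal '5' (captured).
With 4 capturing groups, `findall` returns a 4-tuple per match.
Nothing in the string satisfies the pattern, so the list is empty.

[]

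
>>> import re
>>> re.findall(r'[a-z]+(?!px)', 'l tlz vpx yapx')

['l', 'tlz', 'vpx', 'yapx']

The negative lookahead/lookbehind blocks any match where the forbidden context is present.
Matches: at [0:1] → 'l'; at [2:5] → 'tlz'; at [6:9] → 'vpx'; at [10:14] → 'yapx'.
Since nothing is captured, `findall` lists the 4 matched substrings directly.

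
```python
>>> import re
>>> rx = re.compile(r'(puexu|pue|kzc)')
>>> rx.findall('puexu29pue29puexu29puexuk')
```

`|` is ordered: at each position the engine commits to the first alternative that works.
Because there's exactly one group, `findall` drops the full match and keeps group 1 from each hit.

['puexu', 'pue', 'puexu', 'puexu']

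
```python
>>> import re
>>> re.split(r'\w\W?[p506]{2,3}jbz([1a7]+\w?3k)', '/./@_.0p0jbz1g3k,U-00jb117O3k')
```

['/./@', '1g3k', ',U-00jb117O3k']

This matches a word character, then optionally a non-word character; then 2 to 3 of one of [p506], then the literal 'jbz'; then one or more of one of [1a7], then optionally a word character, then the literal '3k' (captured).
The group in the pattern means `split` returns the separators' captures alongside the pieces.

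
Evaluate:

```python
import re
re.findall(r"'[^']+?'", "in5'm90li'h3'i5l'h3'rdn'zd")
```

Walking the string: at [3:10] → "'m90li'"; at [12:17] → "'i5l'"; at [19:24] → "'rdn'".
`findall` yields the raw match text (3 of them) because the pattern has no groups.

["'m90li'", "'i5l'", "'rdn'"]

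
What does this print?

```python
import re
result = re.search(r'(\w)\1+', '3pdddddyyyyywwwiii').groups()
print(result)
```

`\1` has to match the exact text group 1 already captured.
`re.search` scans for the first position where the pattern succeeds.
The match spans [2:7] → 'ddddd'.
Captured: group 1 = 'd'.

('d',)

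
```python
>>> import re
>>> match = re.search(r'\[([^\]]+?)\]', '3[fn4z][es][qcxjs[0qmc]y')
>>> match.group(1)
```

Unlike `match`, `search` isn't anchored — it looks for the pattern anywhere in the string.
The match spans [1:7] → '[fn4z]'.
Captured: group 1 = 'fn4z'.

'fn4z'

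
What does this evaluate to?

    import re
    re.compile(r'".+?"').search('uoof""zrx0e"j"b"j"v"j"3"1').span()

(4, 12)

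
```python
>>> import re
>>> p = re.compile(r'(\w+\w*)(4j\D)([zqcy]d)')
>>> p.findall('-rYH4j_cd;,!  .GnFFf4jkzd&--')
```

The pattern matches one or more of a word character, then zero or more of a word character (captured); then the literal '4j', then a non-digit (captured); then one of [zqcy], then the literal 'd' (captured).
Matches: at [1:9] match 'rYH4j_cd', groups = ('rYH', '4j_', 'cd'); at [15:25] match 'GnFFf4jkzd', groups = ('GnFFf', '4jk', 'zd').
3 groups means each result is a tuple of 3 captured strings — 2 here.

[('rYH', '4j_', 'cd'), ('GnFFf', '4jk', 'zd')]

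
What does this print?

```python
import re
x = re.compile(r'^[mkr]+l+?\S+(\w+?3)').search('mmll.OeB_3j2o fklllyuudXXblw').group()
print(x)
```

mmll.OeB_3

Pattern: anchored at the start of the string; then one or more of one of [mkr], then one or more of a literal 'l' (lazy), then one or more of a non-whitespace character; then one or more of a word character (lazy), then a literal '3' (captured).
The match spans [0:10] → 'mmll.OeB_3'.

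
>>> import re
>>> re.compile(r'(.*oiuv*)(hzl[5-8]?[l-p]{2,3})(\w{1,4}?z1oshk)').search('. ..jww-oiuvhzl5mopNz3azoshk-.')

None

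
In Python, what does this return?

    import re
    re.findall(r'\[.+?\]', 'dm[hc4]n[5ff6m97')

Since nothing is captured, `findall` lists the 1 matched substring directly.

['[hc4]']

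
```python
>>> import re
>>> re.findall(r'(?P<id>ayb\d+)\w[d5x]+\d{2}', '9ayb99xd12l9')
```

['ayb99']

The pattern matches the literal 'ayb', then one or more of a digit (captured as 'id'); then a word character, then one or more of one of [d5x]; then exactly 2 of a digit.
Matches: at [1:10] match 'ayb99xd12', group 1 = 'ayb99'.
One capturing group, so `findall` returns just the captured substring from the one match — 1 in all.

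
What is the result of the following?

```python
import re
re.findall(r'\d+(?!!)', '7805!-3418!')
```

['780', '341']

The negative lookahead/lookbehind blocks any match where the forbidden context is present.
No capturing groups, so `findall` returns the 2 full match strings.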